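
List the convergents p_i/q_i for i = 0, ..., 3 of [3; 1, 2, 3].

Using the convergent recurrence p_i = a_i*p_{i-1} + p_{i-2}, q_i = a_i*q_{i-1} + q_{i-2} with p_{-2}=0, p_{-1}=1, q_{-2}=1, q_{-1}=0:
  i=0: a_0=3, p_0 = 3*1 + 0 = 3, q_0 = 3*0 + 1 = 1.
  i=1: a_1=1, p_1 = 1*3 + 1 = 4, q_1 = 1*1 + 0 = 1.
  i=2: a_2=2, p_2 = 2*4 + 3 = 11, q_2 = 2*1 + 1 = 3.
  i=3: a_3=3, p_3 = 3*11 + 4 = 37, q_3 = 3*3 + 1 = 10.

3/1, 4/1, 11/3, 37/10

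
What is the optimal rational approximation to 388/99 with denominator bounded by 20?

47/12

Expand x = 388/99 as a continued fraction with the Euclidean algorithm:
  388 = 3*99 + 91, so a_0 = 3.
  99 = 1*91 + 8, so a_1 = 1.
  91 = 11*8 + 3, so a_2 = 11.
  8 = 2*3 + 2, so a_3 = 2.
  3 = 1*2 + 1, so a_4 = 1.
  2 = 2*1 + 0, so a_5 = 2.
so x = [3; 1, 11, 2, 1, 2].
Convergents (p_i = a_i*p_{i-1} + p_{i-2}, q_i = a_i*q_{i-1} + q_{i-2} with p_{-2}=0, p_{-1}=1, q_{-2}=1, q_{-1}=0), until the denominator exceeds 20:
  i=0: a_0=3, p_0 = 3*1 + 0 = 3, q_0 = 3*0 + 1 = 1.
  i=1: a_1=1, p_1 = 1*3 + 1 = 4, q_1 = 1*1 + 0 = 1.
  i=2: a_2=11, p_2 = 11*4 + 3 = 47, q_2 = 11*1 + 1 = 12.
  i=3: a_3=2, p_3 = 2*47 + 4 = 98, q_3 = 2*12 + 1 = 25.
q_3 = 25 > 20, so the last convergent with denominator <= 20 is p_2/q_2 = 47/12.
The closest fraction with denominator <= 20 is either p_2/q_2 or the intermediate fraction (k*p_2 + p_1)/(k*q_2 + q_1) with the largest k >= 1 whose denominator stays <= 20; these approach x as k grows, and every other convergent or intermediate fraction in range is farther away.
Largest k: floor((20 - q_1)/q_2) = floor((20 - 1)/12) = 1.
That gives (1*47 + 4)/(1*12 + 1) = 51/13.
Compare the errors: |x - 47/12| = |388*12 - 47*99|/(99*12) = 3/1188, and |x - 51/13| = |388*13 - 51*99|/(99*13) = 5/1287.
Cross-multiplying, 3*1287 = 3861 < 5940 = 5*1188, so 3/1188 is smaller: the convergent 47/12 is closer to x than 51/13.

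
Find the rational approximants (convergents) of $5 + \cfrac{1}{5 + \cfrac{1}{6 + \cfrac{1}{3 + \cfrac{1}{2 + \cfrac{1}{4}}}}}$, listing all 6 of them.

Using the convergent recurrence p_i = a_i*p_{i-1} + p_{i-2}, q_i = a_i*q_{i-1} + q_{i-2} with p_{-2}=0, p_{-1}=1, q_{-2}=1, q_{-1}=0:
  i=0: a_0=5, p_0 = 5*1 + 0 = 5, q_0 = 5*0 + 1 = 1.
  i=1: a_1=5, p_1 = 5*5 + 1 = 26, q_1 = 5*1 + 0 = 5.
  i=2: a_2=6, p_2 = 6*26 + 5 = 161, q_2 = 6*5 + 1 = 31.
  i=3: a_3=3, p_3 = 3*161 + 26 = 509, q_3 = 3*31 + 5 = 98.
  i=4: a_4=2, p_4 = 2*509 + 161 = 1179, q_4 = 2*98 + 31 = 227.
  i=5: a_5=4, p_5 = 4*1179 + 509 = 5225, q_5 = 4*227 + 98 = 1006.

5/1, 26/5, 161/31, 509/98, 1179/227, 5225/1006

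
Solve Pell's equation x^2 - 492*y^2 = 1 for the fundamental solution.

First expand sqrt(492) as a continued fraction. With x_i = (sqrt(492) + m_i)/d_i and (m_0, d_0) = (0, 1): a_0 = floor(sqrt(492)) = 22, since 22^2 = 484 <= 492 < 529 = 23^2.
Iterate m_{i+1} = d_i*a_i - m_i, d_{i+1} = (492 - m_{i+1}^2)/d_i, a_{i+1} = floor((a_0 + m_{i+1})/d_{i+1}):
  m_1 = 1*22 - 0 = 22, d_1 = (492 - 22^2)/1 = 8/1 = 8, a_1 = floor((22 + 22)/8) = 5.
  m_2 = 8*5 - 22 = 18, d_2 = (492 - 18^2)/8 = 168/8 = 21, a_2 = floor((22 + 18)/21) = 1.
  m_3 = 21*1 - 18 = 3, d_3 = (492 - 3^2)/21 = 483/21 = 23, a_3 = floor((22 + 3)/23) = 1.
  m_4 = 23*1 - 3 = 20, d_4 = (492 - 20^2)/23 = 92/23 = 4, a_4 = floor((22 + 20)/4) = 10.
  m_5 = 4*10 - 20 = 20, d_5 = (492 - 20^2)/4 = 92/4 = 23, a_5 = floor((22 + 20)/23) = 1.
  m_6 = 23*1 - 20 = 3, d_6 = (492 - 3^2)/23 = 483/23 = 21, a_6 = floor((22 + 3)/21) = 1.
  m_7 = 21*1 - 3 = 18, d_7 = (492 - 18^2)/21 = 168/21 = 8, a_7 = floor((22 + 18)/8) = 5.
  m_8 = 8*5 - 18 = 22, d_8 = (492 - 22^2)/8 = 8/8 = 1, a_8 = floor((22 + 22)/1) = 44.
  m_9 = 1*44 - 22 = 22, d_9 = (492 - 22^2)/1 = 8/1 = 8: (m_9, d_9) = (m_1, d_1) = (22, 8), so from here the quotients repeat a_1, ..., a_8; the period length is 8.
So sqrt(492) = [22; (5, 1, 1, 10, 1, 1, 5, 44)] with period length k = 8.
k is even, so the fundamental solution of x^2 - 492y^2 = 1 is (p_{k-1}, q_{k-1}) = (p_7, q_7); compute convergents through index 7.
Convergents (p_i = a_i*p_{i-1} + p_{i-2}, q_i = a_i*q_{i-1} + q_{i-2} with p_{-2}=0, p_{-1}=1, q_{-2}=1, q_{-1}=0):
  i=0: a_0=22, p_0 = 22*1 + 0 = 22, q_0 = 22*0 + 1 = 1.
  i=1: a_1=5, p_1 = 5*22 + 1 = 111, q_1 = 5*1 + 0 = 5.
  i=2: a_2=1, p_2 = 1*111 + 22 = 133, q_2 = 1*5 + 1 = 6.
  i=3: a_3=1, p_3 = 1*133 + 111 = 244, q_3 = 1*6 + 5 = 11.
  i=4: a_4=10, p_4 = 10*244 + 133 = 2573, q_4 = 10*11 + 6 = 116.
  i=5: a_5=1, p_5 = 1*2573 + 244 = 2817, q_5 = 1*116 + 11 = 127.
  i=6: a_6=1, p_6 = 1*2817 + 2573 = 5390, q_6 = 1*127 + 116 = 243.
  i=7: a_7=5, p_7 = 5*5390 + 2817 = 29767, q_7 = 5*243 + 127 = 1342.
Check: 29767^2 - 492*1342^2 = 886074289 - 886074288 = 1, so (x, y) = (29767, 1342) solves the equation, and by the theorem it is the least positive solution.

(x, y) = (29767, 1342)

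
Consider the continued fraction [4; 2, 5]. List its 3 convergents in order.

4/1, 9/2, 49/11

Using the convergent recurrence p_i = a_i*p_{i-1} + p_{i-2}, q_i = a_i*q_{i-1} + q_{i-2} with p_{-2}=0, p_{-1}=1, q_{-2}=1, q_{-1}=0:
  i=0: a_0=4, p_0 = 4*1 + 0 = 4, q_0 = 4*0 + 1 = 1.
  i=1: a_1=2, p_1 = 2*4 + 1 = 9, q_1 = 2*1 + 0 = 2.
  i=2: a_2=5, p_2 = 5*9 + 4 = 49, q_2 = 5*2 + 1 = 11.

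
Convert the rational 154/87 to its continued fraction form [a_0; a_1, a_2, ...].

Run the Euclidean algorithm on 154 and 87; the successive quotients are the partial quotients a_0, a_1, ... (each step inverts the fractional part left over by the previous one):
  154 = 1*87 + 67, so a_0 = 1.
  87 = 1*67 + 20, so a_1 = 1.
  67 = 3*20 + 7, so a_2 = 3.
  20 = 2*7 + 6, so a_3 = 2.
  7 = 1*6 + 1, so a_4 = 1.
  6 = 6*1 + 0, so a_5 = 6.
The remainder reaches 0 after 6 divisions, so the expansion has 6 partial quotients, read off in order.

[1; 1, 3, 2, 1, 6]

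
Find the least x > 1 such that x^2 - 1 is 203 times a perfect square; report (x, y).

(x, y) = (57, 4)

First expand sqrt(203) as a continued fraction. With x_i = (sqrt(203) + m_i)/d_i and (m_0, d_0) = (0, 1): a_0 = floor(sqrt(203)) = 14, since 14^2 = 196 <= 203 < 225 = 15^2.
Iterate m_{i+1} = d_i*a_i - m_i, d_{i+1} = (203 - m_{i+1}^2)/d_i, a_{i+1} = floor((a_0 + m_{i+1})/d_{i+1}):
  m_1 = 1*14 - 0 = 14, d_1 = (203 - 14^2)/1 = 7/1 = 7, a_1 = floor((14 + 14)/7) = 4.
  m_2 = 7*4 - 14 = 14, d_2 = (203 - 14^2)/7 = 7/7 = 1, a_2 = floor((14 + 14)/1) = 28.
  m_3 = 1*28 - 14 = 14, d_3 = (203 - 14^2)/1 = 7/1 = 7: (m_3, d_3) = (m_1, d_1) = (14, 7), so from here the quotients repeat a_1, a_2; the period length is 2.
So sqrt(203) = [14; (4, 28)] with period length k = 2.
k is even, so the fundamental solution of x^2 - 203y^2 = 1 is (p_{k-1}, q_{k-1}) = (p_1, q_1); compute convergents through index 1.
Convergents (p_i = a_i*p_{i-1} + p_{i-2}, q_i = a_i*q_{i-1} + q_{i-2} with p_{-2}=0, p_{-1}=1, q_{-2}=1, q_{-1}=0):
  i=0: a_0=14, p_0 = 14*1 + 0 = 14, q_0 = 14*0 + 1 = 1.
  i=1: a_1=4, p_1 = 4*14 + 1 = 57, q_1 = 4*1 + 0 = 4.
Check: 57^2 - 203*4^2 = 3249 - 3248 = 1, so (x, y) = (57, 4) solves the equation, and by the theorem it is the least positive solution.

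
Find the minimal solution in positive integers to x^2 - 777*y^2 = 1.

(x, y) = (223, 8)

First expand sqrt(777) as a continued fraction. With x_i = (sqrt(777) + m_i)/d_i and (m_0, d_0) = (0, 1): a_0 = floor(sqrt(777)) = 27, since 27^2 = 729 <= 777 < 784 = 28^2.
Iterate m_{i+1} = d_i*a_i - m_i, d_{i+1} = (777 - m_{i+1}^2)/d_i, a_{i+1} = floor((a_0 + m_{i+1})/d_{i+1}):
  m_1 = 1*27 - 0 = 27, d_1 = (777 - 27^2)/1 = 48/1 = 48, a_1 = floor((27 + 27)/48) = 1.
  m_2 = 48*1 - 27 = 21, d_2 = (777 - 21^2)/48 = 336/48 = 7, a_2 = floor((27 + 21)/7) = 6.
  m_3 = 7*6 - 21 = 21, d_3 = (777 - 21^2)/7 = 336/7 = 48, a_3 = floor((27 + 21)/48) = 1.
  m_4 = 48*1 - 21 = 27, d_4 = (777 - 27^2)/48 = 48/48 = 1, a_4 = floor((27 + 27)/1) = 54.
  m_5 = 1*54 - 27 = 27, d_5 = (777 - 27^2)/1 = 48/1 = 48: (m_5, d_5) = (m_1, d_1) = (27, 48), so from here the quotients repeat a_1, ..., a_4; the period length is 4.
So sqrt(777) = [27; (1, 6, 1, 54)] with period length k = 4.
k is even, so the fundamental solution of x^2 - 777y^2 = 1 is (p_{k-1}, q_{k-1}) = (p_3, q_3); compute convergents through index 3.
Convergents (p_i = a_i*p_{i-1} + p_{i-2}, q_i = a_i*q_{i-1} + q_{i-2} with p_{-2}=0, p_{-1}=1, q_{-2}=1, q_{-1}=0):
  i=0: a_0=27, p_0 = 27*1 + 0 = 27, q_0 = 27*0 + 1 = 1.
  i=1: a_1=1, p_1 = 1*27 + 1 = 28, q_1 = 1*1 + 0 = 1.
  i=2: a_2=6, p_2 = 6*28 + 27 = 195, q_2 = 6*1 + 1 = 7.
  i=3: a_3=1, p_3 = 1*195 + 28 = 223, q_3 = 1*7 + 1 = 8.
Check: 223^2 - 777*8^2 = 49729 - 49728 = 1, so (x, y) = (223, 8) solves the equation, and by the theorem it is the least positive solution.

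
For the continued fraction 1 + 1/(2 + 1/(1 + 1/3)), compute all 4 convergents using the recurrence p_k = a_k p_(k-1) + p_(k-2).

Using the convergent recurrence p_i = a_i*p_{i-1} + p_{i-2}, q_i = a_i*q_{i-1} + q_{i-2} with p_{-2}=0, p_{-1}=1, q_{-2}=1, q_{-1}=0:
  i=0: a_0=1, p_0 = 1*1 + 0 = 1, q_0 = 1*0 + 1 = 1.
  i=1: a_1=2, p_1 = 2*1 + 1 = 3, q_1 = 2*1 + 0 = 2.
  i=2: a_2=1, p_2 = 1*3 + 1 = 4, q_2 = 1*2 + 1 = 3.
  i=3: a_3=3, p_3 = 3*4 + 3 = 15, q_3 = 3*3 + 2 = 11.

1/1, 3/2, 4/3, 15/11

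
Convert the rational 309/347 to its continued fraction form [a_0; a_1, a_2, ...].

[0; 1, 8, 7, 1, 1, 2]

Run the Euclidean algorithm on 309 and 347; the successive quotients are the partial quotients a_0, a_1, ... (each step inverts the fractional part left over by the previous one):
  309 = 0*347 + 309, so a_0 = 0.
  347 = 1*309 + 38, so a_1 = 1.
  309 = 8*38 + 5, so a_2 = 8.
  38 = 7*5 + 3, so a_3 = 7.
  5 = 1*3 + 2, so a_4 = 1.
  3 = 1*2 + 1, so a_5 = 1.
  2 = 2*1 + 0, so a_6 = 2.
The remainder reaches 0 after 7 divisions, so the expansion has 7 partial quotients, read off in order.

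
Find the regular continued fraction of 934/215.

Run the Euclidean algorithm on 934 and 215; the successive quotients are the partial quotients a_0, a_1, ... (each step inverts the fractional part left over by the previous one):
  934 = 4*215 + 74, so a_0 = 4.
  215 = 2*74 + 67, so a_1 = 2.
  74 = 1*67 + 7, so a_2 = 1.
  67 = 9*7 + 4, so a_3 = 9.
  7 = 1*4 + 3, so a_4 = 1.
  4 = 1*3 + 1, so a_5 = 1.
  3 = 3*1 + 0, so a_6 = 3.
The remainder reaches 0 after 7 divisions, so the expansion has 7 partial quotients, read off in order.

[4; 2, 1, 9, 1, 1, 3]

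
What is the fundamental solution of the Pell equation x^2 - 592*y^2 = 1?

(x, y) = (73, 3)

First expand sqrt(592) as a continued fraction. With x_i = (sqrt(592) + m_i)/d_i and (m_0, d_0) = (0, 1): a_0 = floor(sqrt(592)) = 24, since 24^2 = 576 <= 592 < 625 = 25^2.
Iterate m_{i+1} = d_i*a_i - m_i, d_{i+1} = (592 - m_{i+1}^2)/d_i, a_{i+1} = floor((a_0 + m_{i+1})/d_{i+1}):
  m_1 = 1*24 - 0 = 24, d_1 = (592 - 24^2)/1 = 16/1 = 16, a_1 = floor((24 + 24)/16) = 3.
  m_2 = 16*3 - 24 = 24, d_2 = (592 - 24^2)/16 = 16/16 = 1, a_2 = floor((24 + 24)/1) = 48.
  m_3 = 1*48 - 24 = 24, d_3 = (592 - 24^2)/1 = 16/1 = 16: (m_3, d_3) = (m_1, d_1) = (24, 16), so from here the quotients repeat a_1, a_2; the period length is 2.
So sqrt(592) = [24; (3, 48)] with period length k = 2.
k is even, so the fundamental solution of x^2 - 592y^2 = 1 is (p_{k-1}, q_{k-1}) = (p_1, q_1); compute convergents through index 1.
Convergents (p_i = a_i*p_{i-1} + p_{i-2}, q_i = a_i*q_{i-1} + q_{i-2} with p_{-2}=0, p_{-1}=1, q_{-2}=1, q_{-1}=0):
  i=0: a_0=24, p_0 = 24*1 + 0 = 24, q_0 = 24*0 + 1 = 1.
  i=1: a_1=3, p_1 = 3*24 + 1 = 73, q_1 = 3*1 + 0 = 3.
Check: 73^2 - 592*3^2 = 5329 - 5328 = 1, so (x, y) = (73, 3) solves the equation, and by the theorem it is the least positive solution.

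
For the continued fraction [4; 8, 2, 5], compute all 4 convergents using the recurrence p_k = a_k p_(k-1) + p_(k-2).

4/1, 33/8, 70/17, 383/93

Using the convergent recurrence p_i = a_i*p_{i-1} + p_{i-2}, q_i = a_i*q_{i-1} + q_{i-2} with p_{-2}=0, p_{-1}=1, q_{-2}=1, q_{-1}=0:
  i=0: a_0=4, p_0 = 4*1 + 0 = 4, q_0 = 4*0 + 1 = 1.
  i=1: a_1=8, p_1 = 8*4 + 1 = 33, q_1 = 8*1 + 0 = 8.
  i=2: a_2=2, p_2 = 2*33 + 4 = 70, q_2 = 2*8 + 1 = 17.
  i=3: a_3=5, p_3 = 5*70 + 33 = 383, q_3 = 5*17 + 8 = 93.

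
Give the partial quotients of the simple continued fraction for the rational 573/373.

Run the Euclidean algorithm on 573 and 373; the successive quotients are the partial quotients a_0, a_1, ... (each step inverts the fractional part left over by the previous one):
  573 = 1*373 + 200, so a_0 = 1.
  373 = 1*200 + 173, so a_1 = 1.
  200 = 1*173 + 27, so a_2 = 1.
  173 = 6*27 + 11, so a_3 = 6.
  27 = 2*11 + 5, so a_4 = 2.
  11 = 2*5 + 1, so a_5 = 2.
  5 = 5*1 + 0, so a_6 = 5.
The remainder reaches 0 after 7 divisions, so the expansion has 7 partial quotients, read off in order.

[1; 1, 1, 6, 2, 2, 5]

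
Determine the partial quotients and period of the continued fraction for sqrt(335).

[18; (3, 3, 3, 36)]

Write x_i = (sqrt(335) + m_i)/d_i with (m_0, d_0) = (0, 1). a_0 = floor(sqrt(335)) = 18, since 18^2 = 324 <= 335 < 361 = 19^2.
Iterate m_{i+1} = d_i*a_i - m_i, d_{i+1} = (335 - m_{i+1}^2)/d_i, a_{i+1} = floor((a_0 + m_{i+1})/d_{i+1}):
  m_1 = 1*18 - 0 = 18, d_1 = (335 - 18^2)/1 = 11/1 = 11, a_1 = floor((18 + 18)/11) = 3.
  m_2 = 11*3 - 18 = 15, d_2 = (335 - 15^2)/11 = 110/11 = 10, a_2 = floor((18 + 15)/10) = 3.
  m_3 = 10*3 - 15 = 15, d_3 = (335 - 15^2)/10 = 110/10 = 11, a_3 = floor((18 + 15)/11) = 3.
  m_4 = 11*3 - 15 = 18, d_4 = (335 - 18^2)/11 = 11/11 = 1, a_4 = floor((18 + 18)/1) = 36.
  m_5 = 1*36 - 18 = 18, d_5 = (335 - 18^2)/1 = 11/1 = 11: (m_5, d_5) = (m_1, d_1) = (18, 11), so from here the quotients repeat a_1, ..., a_4; the period length is 4.
Hence the expansion of sqrt(335) is a_0 = 18 followed by the repeating block 3, 3, 3, 36 (period 4).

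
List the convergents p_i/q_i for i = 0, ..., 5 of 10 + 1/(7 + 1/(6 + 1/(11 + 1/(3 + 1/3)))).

Using the convergent recurrence p_i = a_i*p_{i-1} + p_{i-2}, q_i = a_i*q_{i-1} + q_{i-2} with p_{-2}=0, p_{-1}=1, q_{-2}=1, q_{-1}=0:
  i=0: a_0=10, p_0 = 10*1 + 0 = 10, q_0 = 10*0 + 1 = 1.
  i=1: a_1=7, p_1 = 7*10 + 1 = 71, q_1 = 7*1 + 0 = 7.
  i=2: a_2=6, p_2 = 6*71 + 10 = 436, q_2 = 6*7 + 1 = 43.
  i=3: a_3=11, p_3 = 11*436 + 71 = 4867, q_3 = 11*43 + 7 = 480.
  i=4: a_4=3, p_4 = 3*4867 + 436 = 15037, q_4 = 3*480 + 43 = 1483.
  i=5: a_5=3, p_5 = 3*15037 + 4867 = 49978, q_5 = 3*1483 + 480 = 4929.

10/1, 71/7, 436/43, 4867/480, 15037/1483, 49978/4929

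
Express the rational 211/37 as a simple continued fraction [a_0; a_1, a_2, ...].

[5; 1, 2, 2, 1, 3]

Run the Euclidean algorithm on 211 and 37; the successive quotients are the partial quotients a_0, a_1, ... (each step inverts the fractional part left over by the previous one):
  211 = 5*37 + 26, so a_0 = 5.
  37 = 1*26 + 11, so a_1 = 1.
  26 = 2*11 + 4, so a_2 = 2.
  11 = 2*4 + 3, so a_3 = 2.
  4 = 1*3 + 1, so a_4 = 1.
  3 = 3*1 + 0, so a_5 = 3.
The remainder reaches 0 after 6 divisions, so the expansion has 6 partial quotients, read off in order.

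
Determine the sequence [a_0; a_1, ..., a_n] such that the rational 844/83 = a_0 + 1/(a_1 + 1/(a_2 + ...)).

Run the Euclidean algorithm on 844 and 83; the successive quotients are the partial quotients a_0, a_1, ... (each step inverts the fractional part left over by the previous one):
  844 = 10*83 + 14, so a_0 = 10.
  83 = 5*14 + 13, so a_1 = 5.
  14 = 1*13 + 1, so a_2 = 1.
  13 = 13*1 + 0, so a_3 = 13.
The remainder reaches 0 after 4 divisions, so the expansion has 4 partial quotients, read off in order.

[10; 5, 1, 13]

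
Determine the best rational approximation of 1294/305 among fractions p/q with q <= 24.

Expand x = 1294/305 as a continued fraction with the Euclidean algorithm:
  1294 = 4*305 + 74, so a_0 = 4.
  305 = 4*74 + 9, so a_1 = 4.
  74 = 8*9 + 2, so a_2 = 8.
  9 = 4*2 + 1, so a_3 = 4.
  2 = 2*1 + 0, so a_4 = 2.
so x = [4; 4, 8, 4, 2].
Convergents (p_i = a_i*p_{i-1} + p_{i-2}, q_i = a_i*q_{i-1} + q_{i-2} with p_{-2}=0, p_{-1}=1, q_{-2}=1, q_{-1}=0), until the denominator exceeds 24:
  i=0: a_0=4, p_0 = 4*1 + 0 = 4, q_0 = 4*0 + 1 = 1.
  i=1: a_1=4, p_1 = 4*4 + 1 = 17, q_1 = 4*1 + 0 = 4.
  i=2: a_2=8, p_2 = 8*17 + 4 = 140, q_2 = 8*4 + 1 = 33.
q_2 = 33 > 24, so the last convergent with denominator <= 24 is p_1/q_1 = 17/4.
The closest fraction with denominator <= 24 is either p_1/q_1 or the intermediate fraction (k*p_1 + p_0)/(k*q_1 + q_0) with the largest k >= 1 whose denominator stays <= 24; these approach x as k grows, and every other convergent or intermediate fraction in range is farther away.
Largest k: floor((24 - q_0)/q_1) = floor((24 - 1)/4) = 5.
That gives (5*17 + 4)/(5*4 + 1) = 89/21.
Compare the errors: |x - 17/4| = |1294*4 - 17*305|/(305*4) = 9/1220, and |x - 89/21| = |1294*21 - 89*305|/(305*21) = 29/6405.
Cross-multiplying, 29*1220 = 35380 < 57645 = 9*6405, so 29/6405 is smaller: the intermediate fraction 89/21 is closer to x than 17/4.

89/21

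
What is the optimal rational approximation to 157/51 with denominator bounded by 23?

40/13

Expand x = 157/51 as a continued fraction with the Euclidean algorithm:
  157 = 3*51 + 4, so a_0 = 3.
  51 = 12*4 + 3, so a_1 = 12.
  4 = 1*3 + 1, so a_2 = 1.
  3 = 3*1 + 0, so a_3 = 3.
so x = [3; 12, 1, 3].
Convergents (p_i = a_i*p_{i-1} + p_{i-2}, q_i = a_i*q_{i-1} + q_{i-2} with p_{-2}=0, p_{-1}=1, q_{-2}=1, q_{-1}=0), until the denominator exceeds 23:
  i=0: a_0=3, p_0 = 3*1 + 0 = 3, q_0 = 3*0 + 1 = 1.
  i=1: a_1=12, p_1 = 12*3 + 1 = 37, q_1 = 12*1 + 0 = 12.
  i=2: a_2=1, p_2 = 1*37 + 3 = 40, q_2 = 1*12 + 1 = 13.
  i=3: a_3=3, p_3 = 3*40 + 37 = 157, q_3 = 3*13 + 12 = 51.
q_3 = 51 > 23, so the last convergent with denominator <= 23 is p_2/q_2 = 40/13.
The closest fraction with denominator <= 23 is either p_2/q_2 or the intermediate fraction (k*p_2 + p_1)/(k*q_2 + q_1) with the largest k >= 1 whose denominator stays <= 23; these approach x as k grows, and every other convergent or intermediate fraction in range is farther away.
Largest k: floor((23 - q_1)/q_2) = floor((23 - 12)/13) = 0.
Since k = 0, no intermediate fraction beyond p_2/q_2 has denominator <= 23, so the convergent 40/13 is the closest (its error is |157*13 - 40*51|/(51*13) = 1/663).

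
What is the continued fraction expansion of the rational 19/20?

[0; 1, 19]

Run the Euclidean algorithm on 19 and 20; the successive quotients are the partial quotients a_0, a_1, ... (each step inverts the fractional part left over by the previous one):
  19 = 0*20 + 19, so a_0 = 0.
  20 = 1*19 + 1, so a_1 = 1.
  19 = 19*1 + 0, so a_2 = 19.
The remainder reaches 0 after 3 divisions, so the expansion has 3 partial quotients, read off in order.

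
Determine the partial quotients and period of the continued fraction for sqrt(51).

Write x_i = (sqrt(51) + m_i)/d_i with (m_0, d_0) = (0, 1). a_0 = floor(sqrt(51)) = 7, since 7^2 = 49 <= 51 < 64 = 8^2.
Iterate m_{i+1} = d_i*a_i - m_i, d_{i+1} = (51 - m_{i+1}^2)/d_i, a_{i+1} = floor((a_0 + m_{i+1})/d_{i+1}):
  m_1 = 1*7 - 0 = 7, d_1 = (51 - 7^2)/1 = 2/1 = 2, a_1 = floor((7 + 7)/2) = 7.
  m_2 = 2*7 - 7 = 7, d_2 = (51 - 7^2)/2 = 2/2 = 1, a_2 = floor((7 + 7)/1) = 14.
  m_3 = 1*14 - 7 = 7, d_3 = (51 - 7^2)/1 = 2/1 = 2: (m_3, d_3) = (m_1, d_1) = (7, 2), so from here the quotients repeat a_1, a_2; the period length is 2.
Hence the expansion of sqrt(51) is a_0 = 7 followed by the repeating block 7, 14 (period 2).

[7; (7, 14)]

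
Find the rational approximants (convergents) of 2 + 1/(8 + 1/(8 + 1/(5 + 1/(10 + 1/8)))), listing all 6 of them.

2/1, 17/8, 138/65, 707/333, 7208/3395, 58371/27493

Using the convergent recurrence p_i = a_i*p_{i-1} + p_{i-2}, q_i = a_i*q_{i-1} + q_{i-2} with p_{-2}=0, p_{-1}=1, q_{-2}=1, q_{-1}=0:
  i=0: a_0=2, p_0 = 2*1 + 0 = 2, q_0 = 2*0 + 1 = 1.
  i=1: a_1=8, p_1 = 8*2 + 1 = 17, q_1 = 8*1 + 0 = 8.
  i=2: a_2=8, p_2 = 8*17 + 2 = 138, q_2 = 8*8 + 1 = 65.
  i=3: a_3=5, p_3 = 5*138 + 17 = 707, q_3 = 5*65 + 8 = 333.
  i=4: a_4=10, p_4 = 10*707 + 138 = 7208, q_4 = 10*333 + 65 = 3395.
  i=5: a_5=8, p_5 = 8*7208 + 707 = 58371, q_5 = 8*3395 + 333 = 27493.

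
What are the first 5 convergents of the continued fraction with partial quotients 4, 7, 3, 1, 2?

Using the convergent recurrence p_i = a_i*p_{i-1} + p_{i-2}, q_i = a_i*q_{i-1} + q_{i-2} with p_{-2}=0, p_{-1}=1, q_{-2}=1, q_{-1}=0:
  i=0: a_0=4, p_0 = 4*1 + 0 = 4, q_0 = 4*0 + 1 = 1.
  i=1: a_1=7, p_1 = 7*4 + 1 = 29, q_1 = 7*1 + 0 = 7.
  i=2: a_2=3, p_2 = 3*29 + 4 = 91, q_2 = 3*7 + 1 = 22.
  i=3: a_3=1, p_3 = 1*91 + 29 = 120, q_3 = 1*22 + 7 = 29.
  i=4: a_4=2, p_4 = 2*120 + 91 = 331, q_4 = 2*29 + 22 = 80.

4/1, 29/7, 91/22, 120/29, 331/80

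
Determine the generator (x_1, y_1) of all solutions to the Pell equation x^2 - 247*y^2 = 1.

First expand sqrt(247) as a continued fraction. With x_i = (sqrt(247) + m_i)/d_i and (m_0, d_0) = (0, 1): a_0 = floor(sqrt(247)) = 15, since 15^2 = 225 <= 247 < 256 = 16^2.
Iterate m_{i+1} = d_i*a_i - m_i, d_{i+1} = (247 - m_{i+1}^2)/d_i, a_{i+1} = floor((a_0 + m_{i+1})/d_{i+1}):
  m_1 = 1*15 - 0 = 15, d_1 = (247 - 15^2)/1 = 22/1 = 22, a_1 = floor((15 + 15)/22) = 1.
  m_2 = 22*1 - 15 = 7, d_2 = (247 - 7^2)/22 = 198/22 = 9, a_2 = floor((15 + 7)/9) = 2.
  m_3 = 9*2 - 7 = 11, d_3 = (247 - 11^2)/9 = 126/9 = 14, a_3 = floor((15 + 11)/14) = 1.
  m_4 = 14*1 - 11 = 3, d_4 = (247 - 3^2)/14 = 238/14 = 17, a_4 = floor((15 + 3)/17) = 1.
  m_5 = 17*1 - 3 = 14, d_5 = (247 - 14^2)/17 = 51/17 = 3, a_5 = floor((15 + 14)/3) = 9.
  m_6 = 3*9 - 14 = 13, d_6 = (247 - 13^2)/3 = 78/3 = 26, a_6 = floor((15 + 13)/26) = 1.
  m_7 = 26*1 - 13 = 13, d_7 = (247 - 13^2)/26 = 78/26 = 3, a_7 = floor((15 + 13)/3) = 9.
  m_8 = 3*9 - 13 = 14, d_8 = (247 - 14^2)/3 = 51/3 = 17, a_8 = floor((15 + 14)/17) = 1.
  m_9 = 17*1 - 14 = 3, d_9 = (247 - 3^2)/17 = 238/17 = 14, a_9 = floor((15 + 3)/14) = 1.
  m_10 = 14*1 - 3 = 11, d_10 = (247 - 11^2)/14 = 126/14 = 9, a_10 = floor((15 + 11)/9) = 2.
  m_11 = 9*2 - 11 = 7, d_11 = (247 - 7^2)/9 = 198/9 = 22, a_11 = floor((15 + 7)/22) = 1.
  m_12 = 22*1 - 7 = 15, d_12 = (247 - 15^2)/22 = 22/22 = 1, a_12 = floor((15 + 15)/1) = 30.
  m_13 = 1*30 - 15 = 15, d_13 = (247 - 15^2)/1 = 22/1 = 22: (m_13, d_13) = (m_1, d_1) = (15, 22), so from here the quotients repeat a_1, ..., a_12; the period length is 12.
So sqrt(247) = [15; (1, 2, 1, 1, 9, 1, 9, 1, 1, 2, 1, 30)] with period length k = 12.
k is even, so the fundamental solution of x^2 - 247y^2 = 1 is (p_{k-1}, q_{k-1}) = (p_11, q_11); compute convergents through index 11.
Convergents (p_i = a_i*p_{i-1} + p_{i-2}, q_i = a_i*q_{i-1} + q_{i-2} with p_{-2}=0, p_{-1}=1, q_{-2}=1, q_{-1}=0):
  i=0: a_0=15, p_0 = 15*1 + 0 = 15, q_0 = 15*0 + 1 = 1.
  i=1: a_1=1, p_1 = 1*15 + 1 = 16, q_1 = 1*1 + 0 = 1.
  i=2: a_2=2, p_2 = 2*16 + 15 = 47, q_2 = 2*1 + 1 = 3.
  i=3: a_3=1, p_3 = 1*47 + 16 = 63, q_3 = 1*3 + 1 = 4.
  i=4: a_4=1, p_4 = 1*63 + 47 = 110, q_4 = 1*4 + 3 = 7.
  i=5: a_5=9, p_5 = 9*110 + 63 = 1053, q_5 = 9*7 + 4 = 67.
  i=6: a_6=1, p_6 = 1*1053 + 110 = 1163, q_6 = 1*67 + 7 = 74.
  i=7: a_7=9, p_7 = 9*1163 + 1053 = 11520, q_7 = 9*74 + 67 = 733.
  i=8: a_8=1, p_8 = 1*11520 + 1163 = 12683, q_8 = 1*733 + 74 = 807.
  i=9: a_9=1, p_9 = 1*12683 + 11520 = 24203, q_9 = 1*807 + 733 = 1540.
  i=10: a_10=2, p_10 = 2*24203 + 12683 = 61089, q_10 = 2*1540 + 807 = 3887.
  i=11: a_11=1, p_11 = 1*61089 + 24203 = 85292, q_11 = 1*3887 + 1540 = 5427.
Check: 85292^2 - 247*5427^2 = 7274725264 - 7274725263 = 1, so (x, y) = (85292, 5427) solves the equation, and by the theorem it is the least positive solution.

(x, y) = (85292, 5427)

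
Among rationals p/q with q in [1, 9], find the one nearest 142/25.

Expand x = 142/25 as a continued fraction with the Euclidean algorithm:
  142 = 5*25 + 17, so a_0 = 5.
  25 = 1*17 + 8, so a_1 = 1.
  17 = 2*8 + 1, so a_2 = 2.
  8 = 8*1 + 0, so a_3 = 8.
so x = [5; 1, 2, 8].
Convergents (p_i = a_i*p_{i-1} + p_{i-2}, q_i = a_i*q_{i-1} + q_{i-2} with p_{-2}=0, p_{-1}=1, q_{-2}=1, q_{-1}=0), until the denominator exceeds 9:
  i=0: a_0=5, p_0 = 5*1 + 0 = 5, q_0 = 5*0 + 1 = 1.
  i=1: a_1=1, p_1 = 1*5 + 1 = 6, q_1 = 1*1 + 0 = 1.
  i=2: a_2=2, p_2 = 2*6 + 5 = 17, q_2 = 2*1 + 1 = 3.
  i=3: a_3=8, p_3 = 8*17 + 6 = 142, q_3 = 8*3 + 1 = 25.
q_3 = 25 > 9, so the last convergent with denominator <= 9 is p_2/q_2 = 17/3.
The closest fraction with denominator <= 9 is either p_2/q_2 or the intermediate fraction (k*p_2 + p_1)/(k*q_2 + q_1) with the largest k >= 1 whose denominator stays <= 9; these approach x as k grows, and every other convergent or intermediate fraction in range is farther away.
Largest k: floor((9 - q_1)/q_2) = floor((9 - 1)/3) = 2.
That gives (2*17 + 6)/(2*3 + 1) = 40/7.
Compare the errors: |x - 17/3| = |142*3 - 17*25|/(25*3) = 1/75, and |x - 40/7| = |142*7 - 40*25|/(25*7) = 6/175.
Cross-multiplying, 1*175 = 175 < 450 = 6*75, so 1/75 is smaller: the convergent 17/3 is closer to x than 40/7.

17/3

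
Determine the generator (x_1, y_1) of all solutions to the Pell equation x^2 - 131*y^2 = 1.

First expand sqrt(131) as a continued fraction. With x_i = (sqrt(131) + m_i)/d_i and (m_0, d_0) = (0, 1): a_0 = floor(sqrt(131)) = 11, since 11^2 = 121 <= 131 < 144 = 12^2.
Iterate m_{i+1} = d_i*a_i - m_i, d_{i+1} = (131 - m_{i+1}^2)/d_i, a_{i+1} = floor((a_0 + m_{i+1})/d_{i+1}):
  m_1 = 1*11 - 0 = 11, d_1 = (131 - 11^2)/1 = 10/1 = 10, a_1 = floor((11 + 11)/10) = 2.
  m_2 = 10*2 - 11 = 9, d_2 = (131 - 9^2)/10 = 50/10 = 5, a_2 = floor((11 + 9)/5) = 4.
  m_3 = 5*4 - 9 = 11, d_3 = (131 - 11^2)/5 = 10/5 = 2, a_3 = floor((11 + 11)/2) = 11.
  m_4 = 2*11 - 11 = 11, d_4 = (131 - 11^2)/2 = 10/2 = 5, a_4 = floor((11 + 11)/5) = 4.
  m_5 = 5*4 - 11 = 9, d_5 = (131 - 9^2)/5 = 50/5 = 10, a_5 = floor((11 + 9)/10) = 2.
  m_6 = 10*2 - 9 = 11, d_6 = (131 - 11^2)/10 = 10/10 = 1, a_6 = floor((11 + 11)/1) = 22.
  m_7 = 1*22 - 11 = 11, d_7 = (131 - 11^2)/1 = 10/1 = 10: (m_7, d_7) = (m_1, d_1) = (11, 10), so from here the quotients repeat a_1, ..., a_6; the period length is 6.
So sqrt(131) = [11; (2, 4, 11, 4, 2, 22)] with period length k = 6.
k is even, so the fundamental solution of x^2 - 131y^2 = 1 is (p_{k-1}, q_{k-1}) = (p_5, q_5); compute convergents through index 5.
Convergents (p_i = a_i*p_{i-1} + p_{i-2}, q_i = a_i*q_{i-1} + q_{i-2} with p_{-2}=0, p_{-1}=1, q_{-2}=1, q_{-1}=0):
  i=0: a_0=11, p_0 = 11*1 + 0 = 11, q_0 = 11*0 + 1 = 1.
  i=1: a_1=2, p_1 = 2*11 + 1 = 23, q_1 = 2*1 + 0 = 2.
  i=2: a_2=4, p_2 = 4*23 + 11 = 103, q_2 = 4*2 + 1 = 9.
  i=3: a_3=11, p_3 = 11*103 + 23 = 1156, q_3 = 11*9 + 2 = 101.
  i=4: a_4=4, p_4 = 4*1156 + 103 = 4727, q_4 = 4*101 + 9 = 413.
  i=5: a_5=2, p_5 = 2*4727 + 1156 = 10610, q_5 = 2*413 + 101 = 927.
Check: 10610^2 - 131*927^2 = 112572100 - 112572099 = 1, so (x, y) = (10610, 927) solves the equation, and by the theorem it is the least positive solution.

(x, y) = (10610, 927)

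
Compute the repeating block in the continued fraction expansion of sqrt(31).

Write x_i = (sqrt(31) + m_i)/d_i with (m_0, d_0) = (0, 1). a_0 = floor(sqrt(31)) = 5, since 5^2 = 25 <= 31 < 36 = 6^2.
Iterate m_{i+1} = d_i*a_i - m_i, d_{i+1} = (31 - m_{i+1}^2)/d_i, a_{i+1} = floor((a_0 + m_{i+1})/d_{i+1}):
  m_1 = 1*5 - 0 = 5, d_1 = (31 - 5^2)/1 = 6/1 = 6, a_1 = floor((5 + 5)/6) = 1.
  m_2 = 6*1 - 5 = 1, d_2 = (31 - 1^2)/6 = 30/6 = 5, a_2 = floor((5 + 1)/5) = 1.
  m_3 = 5*1 - 1 = 4, d_3 = (31 - 4^2)/5 = 15/5 = 3, a_3 = floor((5 + 4)/3) = 3.
  m_4 = 3*3 - 4 = 5, d_4 = (31 - 5^2)/3 = 6/3 = 2, a_4 = floor((5 + 5)/2) = 5.
  m_5 = 2*5 - 5 = 5, d_5 = (31 - 5^2)/2 = 6/2 = 3, a_5 = floor((5 + 5)/3) = 3.
  m_6 = 3*3 - 5 = 4, d_6 = (31 - 4^2)/3 = 15/3 = 5, a_6 = floor((5 + 4)/5) = 1.
  m_7 = 5*1 - 4 = 1, d_7 = (31 - 1^2)/5 = 30/5 = 6, a_7 = floor((5 + 1)/6) = 1.
  m_8 = 6*1 - 1 = 5, d_8 = (31 - 5^2)/6 = 6/6 = 1, a_8 = floor((5 + 5)/1) = 10.
  m_9 = 1*10 - 5 = 5, d_9 = (31 - 5^2)/1 = 6/1 = 6: (m_9, d_9) = (m_1, d_1) = (5, 6), so from here the quotients repeat a_1, ..., a_8; the period length is 8.
Hence the expansion of sqrt(31) is a_0 = 5 followed by the repeating block 1, 1, 3, 5, 3, 1, 1, 10 (period 8).

[5; (1, 1, 3, 5, 3, 1, 1, 10)]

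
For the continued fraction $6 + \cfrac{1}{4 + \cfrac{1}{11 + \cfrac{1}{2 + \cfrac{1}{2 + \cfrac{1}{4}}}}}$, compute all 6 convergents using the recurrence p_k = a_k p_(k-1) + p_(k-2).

6/1, 25/4, 281/45, 587/94, 1455/233, 6407/1026

Using the convergent recurrence p_i = a_i*p_{i-1} + p_{i-2}, q_i = a_i*q_{i-1} + q_{i-2} with p_{-2}=0, p_{-1}=1, q_{-2}=1, q_{-1}=0:
  i=0: a_0=6, p_0 = 6*1 + 0 = 6, q_0 = 6*0 + 1 = 1.
  i=1: a_1=4, p_1 = 4*6 + 1 = 25, q_1 = 4*1 + 0 = 4.
  i=2: a_2=11, p_2 = 11*25 + 6 = 281, q_2 = 11*4 + 1 = 45.
  i=3: a_3=2, p_3 = 2*281 + 25 = 587, q_3 = 2*45 + 4 = 94.
  i=4: a_4=2, p_4 = 2*587 + 281 = 1455, q_4 = 2*94 + 45 = 233.
  i=5: a_5=4, p_5 = 4*1455 + 587 = 6407, q_5 = 4*233 + 94 = 1026.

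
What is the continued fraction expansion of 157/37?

Run the Euclidean algorithm on 157 and 37; the successive quotients are the partial quotients a_0, a_1, ... (each step inverts the fractional part left over by the previous one):
  157 = 4*37 + 9, so a_0 = 4.
  37 = 4*9 + 1, so a_1 = 4.
  9 = 9*1 + 0, so a_2 = 9.
The remainder reaches 0 after 3 divisions, so the expansion has 3 partial quotients, read off in order.

[4; 4, 9]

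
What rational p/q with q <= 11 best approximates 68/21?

13/4

Expand x = 68/21 as a continued fraction with the Euclidean algorithm:
  68 = 3*21 + 5, so a_0 = 3.
  21 = 4*5 + 1, so a_1 = 4.
  5 = 5*1 + 0, so a_2 = 5.
so x = [3; 4, 5].
Convergents (p_i = a_i*p_{i-1} + p_{i-2}, q_i = a_i*q_{i-1} + q_{i-2} with p_{-2}=0, p_{-1}=1, q_{-2}=1, q_{-1}=0), until the denominator exceeds 11:
  i=0: a_0=3, p_0 = 3*1 + 0 = 3, q_0 = 3*0 + 1 = 1.
  i=1: a_1=4, p_1 = 4*3 + 1 = 13, q_1 = 4*1 + 0 = 4.
  i=2: a_2=5, p_2 = 5*13 + 3 = 68, q_2 = 5*4 + 1 = 21.
q_2 = 21 > 11, so the last convergent with denominator <= 11 is p_1/q_1 = 13/4.
The closest fraction with denominator <= 11 is either p_1/q_1 or the intermediate fraction (k*p_1 + p_0)/(k*q_1 + q_0) with the largest k >= 1 whose denominator stays <= 11; these approach x as k grows, and every other convergent or intermediate fraction in range is farther away.
Largest k: floor((11 - q_0)/q_1) = floor((11 - 1)/4) = 2.
That gives (2*13 + 3)/(2*4 + 1) = 29/9.
Compare the errors: |x - 13/4| = |68*4 - 13*21|/(21*4) = 1/84, and |x - 29/9| = |68*9 - 29*21|/(21*9) = 3/189.
Cross-multiplying, 1*189 = 189 < 252 = 3*84, so 1/84 is smaller: the convergent 13/4 is closer to x than 29/9.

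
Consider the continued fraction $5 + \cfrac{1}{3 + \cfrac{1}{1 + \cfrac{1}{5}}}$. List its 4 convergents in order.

Using the convergent recurrence p_i = a_i*p_{i-1} + p_{i-2}, q_i = a_i*q_{i-1} + q_{i-2} with p_{-2}=0, p_{-1}=1, q_{-2}=1, q_{-1}=0:
  i=0: a_0=5, p_0 = 5*1 + 0 = 5, q_0 = 5*0 + 1 = 1.
  i=1: a_1=3, p_1 = 3*5 + 1 = 16, q_1 = 3*1 + 0 = 3.
  i=2: a_2=1, p_2 = 1*16 + 5 = 21, q_2 = 1*3 + 1 = 4.
  i=3: a_3=5, p_3 = 5*21 + 16 = 121, q_3 = 5*4 + 3 = 23.

5/1, 16/3, 21/4, 121/23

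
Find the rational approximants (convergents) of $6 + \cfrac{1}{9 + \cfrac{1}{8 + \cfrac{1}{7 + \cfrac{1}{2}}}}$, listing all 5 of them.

Using the convergent recurrence p_i = a_i*p_{i-1} + p_{i-2}, q_i = a_i*q_{i-1} + q_{i-2} with p_{-2}=0, p_{-1}=1, q_{-2}=1, q_{-1}=0:
  i=0: a_0=6, p_0 = 6*1 + 0 = 6, q_0 = 6*0 + 1 = 1.
  i=1: a_1=9, p_1 = 9*6 + 1 = 55, q_1 = 9*1 + 0 = 9.
  i=2: a_2=8, p_2 = 8*55 + 6 = 446, q_2 = 8*9 + 1 = 73.
  i=3: a_3=7, p_3 = 7*446 + 55 = 3177, q_3 = 7*73 + 9 = 520.
  i=4: a_4=2, p_4 = 2*3177 + 446 = 6800, q_4 = 2*520 + 73 = 1113.

6/1, 55/9, 446/73, 3177/520, 6800/1113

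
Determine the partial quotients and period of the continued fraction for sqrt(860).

[29; (3, 14, 3, 58)]

Write x_i = (sqrt(860) + m_i)/d_i with (m_0, d_0) = (0, 1). a_0 = floor(sqrt(860)) = 29, since 29^2 = 841 <= 860 < 900 = 30^2.
Iterate m_{i+1} = d_i*a_i - m_i, d_{i+1} = (860 - m_{i+1}^2)/d_i, a_{i+1} = floor((a_0 + m_{i+1})/d_{i+1}):
  m_1 = 1*29 - 0 = 29, d_1 = (860 - 29^2)/1 = 19/1 = 19, a_1 = floor((29 + 29)/19) = 3.
  m_2 = 19*3 - 29 = 28, d_2 = (860 - 28^2)/19 = 76/19 = 4, a_2 = floor((29 + 28)/4) = 14.
  m_3 = 4*14 - 28 = 28, d_3 = (860 - 28^2)/4 = 76/4 = 19, a_3 = floor((29 + 28)/19) = 3.
  m_4 = 19*3 - 28 = 29, d_4 = (860 - 29^2)/19 = 19/19 = 1, a_4 = floor((29 + 29)/1) = 58.
  m_5 = 1*58 - 29 = 29, d_5 = (860 - 29^2)/1 = 19/1 = 19: (m_5, d_5) = (m_1, d_1) = (29, 19), so from here the quotients repeat a_1, ..., a_4; the period length is 4.
Hence the expansion of sqrt(860) is a_0 = 29 followed by the repeating block 3, 14, 3, 58 (period 4).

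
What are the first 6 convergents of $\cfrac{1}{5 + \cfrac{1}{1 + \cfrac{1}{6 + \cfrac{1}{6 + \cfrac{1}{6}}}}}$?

Using the convergent recurrence p_i = a_i*p_{i-1} + p_{i-2}, q_i = a_i*q_{i-1} + q_{i-2} with p_{-2}=0, p_{-1}=1, q_{-2}=1, q_{-1}=0:
  i=0: a_0=0, p_0 = 0*1 + 0 = 0, q_0 = 0*0 + 1 = 1.
  i=1: a_1=5, p_1 = 5*0 + 1 = 1, q_1 = 5*1 + 0 = 5.
  i=2: a_2=1, p_2 = 1*1 + 0 = 1, q_2 = 1*5 + 1 = 6.
  i=3: a_3=6, p_3 = 6*1 + 1 = 7, q_3 = 6*6 + 5 = 41.
  i=4: a_4=6, p_4 = 6*7 + 1 = 43, q_4 = 6*41 + 6 = 252.
  i=5: a_5=6, p_5 = 6*43 + 7 = 265, q_5 = 6*252 + 41 = 1553.

0/1, 1/5, 1/6, 7/41, 43/252, 265/1553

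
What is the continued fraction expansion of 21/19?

[1; 9, 2]

Run the Euclidean algorithm on 21 and 19; the successive quotients are the partial quotients a_0, a_1, ... (each step inverts the fractional part left over by the previous one):
  21 = 1*19 + 2, so a_0 = 1.
  19 = 9*2 + 1, so a_1 = 9.
  2 = 2*1 + 0, so a_2 = 2.
The remainder reaches 0 after 3 divisions, so the expansion has 3 partial quotients, read off in order.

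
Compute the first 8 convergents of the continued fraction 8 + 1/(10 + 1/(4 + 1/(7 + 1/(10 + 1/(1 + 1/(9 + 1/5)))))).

8/1, 81/10, 332/41, 2405/297, 24382/3011, 26787/3308, 265465/32783, 1354112/167223

Using the convergent recurrence p_i = a_i*p_{i-1} + p_{i-2}, q_i = a_i*q_{i-1} + q_{i-2} with p_{-2}=0, p_{-1}=1, q_{-2}=1, q_{-1}=0:
  i=0: a_0=8, p_0 = 8*1 + 0 = 8, q_0 = 8*0 + 1 = 1.
  i=1: a_1=10, p_1 = 10*8 + 1 = 81, q_1 = 10*1 + 0 = 10.
  i=2: a_2=4, p_2 = 4*81 + 8 = 332, q_2 = 4*10 + 1 = 41.
  i=3: a_3=7, p_3 = 7*332 + 81 = 2405, q_3 = 7*41 + 10 = 297.
  i=4: a_4=10, p_4 = 10*2405 + 332 = 24382, q_4 = 10*297 + 41 = 3011.
  i=5: a_5=1, p_5 = 1*24382 + 2405 = 26787, q_5 = 1*3011 + 297 = 3308.
  i=6: a_6=9, p_6 = 9*26787 + 24382 = 265465, q_6 = 9*3308 + 3011 = 32783.
  i=7: a_7=5, p_7 = 5*265465 + 26787 = 1354112, q_7 = 5*32783 + 3308 = 167223.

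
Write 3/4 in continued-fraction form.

Run the Euclidean algorithm on 3 and 4; the successive quotients are the partial quotients a_0, a_1, ... (each step inverts the fractional part left over by the previous one):
  3 = 0*4 + 3, so a_0 = 0.
  4 = 1*3 + 1, so a_1 = 1.
  3 = 3*1 + 0, so a_2 = 3.
The remainder reaches 0 after 3 divisions, so the expansion has 3 partial quotients, read off in order.

[0; 1, 3]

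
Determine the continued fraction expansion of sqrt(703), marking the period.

Write x_i = (sqrt(703) + m_i)/d_i with (m_0, d_0) = (0, 1). a_0 = floor(sqrt(703)) = 26, since 26^2 = 676 <= 703 < 729 = 27^2.
Iterate m_{i+1} = d_i*a_i - m_i, d_{i+1} = (703 - m_{i+1}^2)/d_i, a_{i+1} = floor((a_0 + m_{i+1})/d_{i+1}):
  m_1 = 1*26 - 0 = 26, d_1 = (703 - 26^2)/1 = 27/1 = 27, a_1 = floor((26 + 26)/27) = 1.
  m_2 = 27*1 - 26 = 1, d_2 = (703 - 1^2)/27 = 702/27 = 26, a_2 = floor((26 + 1)/26) = 1.
  m_3 = 26*1 - 1 = 25, d_3 = (703 - 25^2)/26 = 78/26 = 3, a_3 = floor((26 + 25)/3) = 17.
  m_4 = 3*17 - 25 = 26, d_4 = (703 - 26^2)/3 = 27/3 = 9, a_4 = floor((26 + 26)/9) = 5.
  m_5 = 9*5 - 26 = 19, d_5 = (703 - 19^2)/9 = 342/9 = 38, a_5 = floor((26 + 19)/38) = 1.
  m_6 = 38*1 - 19 = 19, d_6 = (703 - 19^2)/38 = 342/38 = 9, a_6 = floor((26 + 19)/9) = 5.
  m_7 = 9*5 - 19 = 26, d_7 = (703 - 26^2)/9 = 27/9 = 3, a_7 = floor((26 + 26)/3) = 17.
  m_8 = 3*17 - 26 = 25, d_8 = (703 - 25^2)/3 = 78/3 = 26, a_8 = floor((26 + 25)/26) = 1.
  m_9 = 26*1 - 25 = 1, d_9 = (703 - 1^2)/26 = 702/26 = 27, a_9 = floor((26 + 1)/27) = 1.
  m_10 = 27*1 - 1 = 26, d_10 = (703 - 26^2)/27 = 27/27 = 1, a_10 = floor((26 + 26)/1) = 52.
  m_11 = 1*52 - 26 = 26, d_11 = (703 - 26^2)/1 = 27/1 = 27: (m_11, d_11) = (m_1, d_1) = (26, 27), so from here the quotients repeat a_1, ..., a_10; the period length is 10.
Hence the expansion of sqrt(703) is a_0 = 26 followed by the repeating block 1, 1, 17, 5, 1, 5, 17, 1, 1, 52 (period 10).

[26; (1, 1, 17, 5, 1, 5, 17, 1, 1, 52)]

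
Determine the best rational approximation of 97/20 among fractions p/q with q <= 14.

63/13

Expand x = 97/20 as a continued fraction with the Euclidean algorithm:
  97 = 4*20 + 17, so a_0 = 4.
  20 = 1*17 + 3, so a_1 = 1.
  17 = 5*3 + 2, so a_2 = 5.
  3 = 1*2 + 1, so a_3 = 1.
  2 = 2*1 + 0, so a_4 = 2.
so x = [4; 1, 5, 1, 2].
Convergents (p_i = a_i*p_{i-1} + p_{i-2}, q_i = a_i*q_{i-1} + q_{i-2} with p_{-2}=0, p_{-1}=1, q_{-2}=1, q_{-1}=0), until the denominator exceeds 14:
  i=0: a_0=4, p_0 = 4*1 + 0 = 4, q_0 = 4*0 + 1 = 1.
  i=1: a_1=1, p_1 = 1*4 + 1 = 5, q_1 = 1*1 + 0 = 1.
  i=2: a_2=5, p_2 = 5*5 + 4 = 29, q_2 = 5*1 + 1 = 6.
  i=3: a_3=1, p_3 = 1*29 + 5 = 34, q_3 = 1*6 + 1 = 7.
  i=4: a_4=2, p_4 = 2*34 + 29 = 97, q_4 = 2*7 + 6 = 20.
q_4 = 20 > 14, so the last convergent with denominator <= 14 is p_3/q_3 = 34/7.
The closest fraction with denominator <= 14 is either p_3/q_3 or the intermediate fraction (k*p_3 + p_2)/(k*q_3 + q_2) with the largest k >= 1 whose denominator stays <= 14; these approach x as k grows, and every other convergent or intermediate fraction in range is farther away.
Largest k: floor((14 - q_2)/q_3) = floor((14 - 6)/7) = 1.
That gives (1*34 + 29)/(1*7 + 6) = 63/13.
Compare the errors: |x - 34/7| = |97*7 - 34*20|/(20*7) = 1/140, and |x - 63/13| = |97*13 - 63*20|/(20*13) = 1/260.
Cross-multiplying, 1*140 = 140 < 260 = 1*260, so 1/260 is smaller: the intermediate fraction 63/13 is closer to x than 34/7.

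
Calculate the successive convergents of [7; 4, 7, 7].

Using the convergent recurrence p_i = a_i*p_{i-1} + p_{i-2}, q_i = a_i*q_{i-1} + q_{i-2} with p_{-2}=0, p_{-1}=1, q_{-2}=1, q_{-1}=0:
  i=0: a_0=7, p_0 = 7*1 + 0 = 7, q_0 = 7*0 + 1 = 1.
  i=1: a_1=4, p_1 = 4*7 + 1 = 29, q_1 = 4*1 + 0 = 4.
  i=2: a_2=7, p_2 = 7*29 + 7 = 210, q_2 = 7*4 + 1 = 29.
  i=3: a_3=7, p_3 = 7*210 + 29 = 1499, q_3 = 7*29 + 4 = 207.

7/1, 29/4, 210/29, 1499/207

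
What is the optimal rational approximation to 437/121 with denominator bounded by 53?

65/18

Expand x = 437/121 as a continued fraction with the Euclidean algorithm:
  437 = 3*121 + 74, so a_0 = 3.
  121 = 1*74 + 47, so a_1 = 1.
  74 = 1*47 + 27, so a_2 = 1.
  47 = 1*27 + 20, so a_3 = 1.
  27 = 1*20 + 7, so a_4 = 1.
  20 = 2*7 + 6, so a_5 = 2.
  7 = 1*6 + 1, so a_6 = 1.
  6 = 6*1 + 0, so a_7 = 6.
so x = [3; 1, 1, 1, 1, 2, 1, 6].
Convergents (p_i = a_i*p_{i-1} + p_{i-2}, q_i = a_i*q_{i-1} + q_{i-2} with p_{-2}=0, p_{-1}=1, q_{-2}=1, q_{-1}=0), until the denominator exceeds 53:
  i=0: a_0=3, p_0 = 3*1 + 0 = 3, q_0 = 3*0 + 1 = 1.
  i=1: a_1=1, p_1 = 1*3 + 1 = 4, q_1 = 1*1 + 0 = 1.
  i=2: a_2=1, p_2 = 1*4 + 3 = 7, q_2 = 1*1 + 1 = 2.
  i=3: a_3=1, p_3 = 1*7 + 4 = 11, q_3 = 1*2 + 1 = 3.
  i=4: a_4=1, p_4 = 1*11 + 7 = 18, q_4 = 1*3 + 2 = 5.
  i=5: a_5=2, p_5 = 2*18 + 11 = 47, q_5 = 2*5 + 3 = 13.
  i=6: a_6=1, p_6 = 1*47 + 18 = 65, q_6 = 1*13 + 5 = 18.
  i=7: a_7=6, p_7 = 6*65 + 47 = 437, q_7 = 6*18 + 13 = 121.
q_7 = 121 > 53, so the last convergent with denominator <= 53 is p_6/q_6 = 65/18.
The closest fraction with denominator <= 53 is either p_6/q_6 or the intermediate fraction (k*p_6 + p_5)/(k*q_6 + q_5) with the largest k >= 1 whose denominator stays <= 53; these approach x as k grows, and every other convergent or intermediate fraction in range is farther away.
Largest k: floor((53 - q_5)/q_6) = floor((53 - 13)/18) = 2.
That gives (2*65 + 47)/(2*18 + 13) = 177/49.
Compare the errors: |x - 65/18| = |437*18 - 65*121|/(121*18) = 1/2178, and |x - 177/49| = |437*49 - 177*121|/(121*49) = 4/5929.
Cross-multiplying, 1*5929 = 5929 < 8712 = 4*2178, so 1/2178 is smaller: the convergent 65/18 is closer to x than 177/49.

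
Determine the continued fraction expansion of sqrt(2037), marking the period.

[45; (7, 1, 1, 22, 30, 22, 1, 1, 7, 90)]

Write x_i = (sqrt(2037) + m_i)/d_i with (m_0, d_0) = (0, 1). a_0 = floor(sqrt(2037)) = 45, since 45^2 = 2025 <= 2037 < 2116 = 46^2.
Iterate m_{i+1} = d_i*a_i - m_i, d_{i+1} = (2037 - m_{i+1}^2)/d_i, a_{i+1} = floor((a_0 + m_{i+1})/d_{i+1}):
  m_1 = 1*45 - 0 = 45, d_1 = (2037 - 45^2)/1 = 12/1 = 12, a_1 = floor((45 + 45)/12) = 7.
  m_2 = 12*7 - 45 = 39, d_2 = (2037 - 39^2)/12 = 516/12 = 43, a_2 = floor((45 + 39)/43) = 1.
  m_3 = 43*1 - 39 = 4, d_3 = (2037 - 4^2)/43 = 2021/43 = 47, a_3 = floor((45 + 4)/47) = 1.
  m_4 = 47*1 - 4 = 43, d_4 = (2037 - 43^2)/47 = 188/47 = 4, a_4 = floor((45 + 43)/4) = 22.
  m_5 = 4*22 - 43 = 45, d_5 = (2037 - 45^2)/4 = 12/4 = 3, a_5 = floor((45 + 45)/3) = 30.
  m_6 = 3*30 - 45 = 45, d_6 = (2037 - 45^2)/3 = 12/3 = 4, a_6 = floor((45 + 45)/4) = 22.
  m_7 = 4*22 - 45 = 43, d_7 = (2037 - 43^2)/4 = 188/4 = 47, a_7 = floor((45 + 43)/47) = 1.
  m_8 = 47*1 - 43 = 4, d_8 = (2037 - 4^2)/47 = 2021/47 = 43, a_8 = floor((45 + 4)/43) = 1.
  m_9 = 43*1 - 4 = 39, d_9 = (2037 - 39^2)/43 = 516/43 = 12, a_9 = floor((45 + 39)/12) = 7.
  m_10 = 12*7 - 39 = 45, d_10 = (2037 - 45^2)/12 = 12/12 = 1, a_10 = floor((45 + 45)/1) = 90.
  m_11 = 1*90 - 45 = 45, d_11 = (2037 - 45^2)/1 = 12/1 = 12: (m_11, d_11) = (m_1, d_1) = (45, 12), so from here the quotients repeat a_1, ..., a_10; the period length is 10.
Hence the expansion of sqrt(2037) is a_0 = 45 followed by the repeating block 7, 1, 1, 22, 30, 22, 1, 1, 7, 90 (period 10).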